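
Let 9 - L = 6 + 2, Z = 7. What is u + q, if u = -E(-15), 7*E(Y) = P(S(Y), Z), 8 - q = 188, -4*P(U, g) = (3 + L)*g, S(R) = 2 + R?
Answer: -179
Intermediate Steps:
L = 1 (L = 9 - (6 + 2) = 9 - 1*8 = 9 - 8 = 1)
P(U, g) = -g (P(U, g) = -(3 + 1)*g/4 = -g)
q = -180 (q = 8 - 1*188 = 8 - 188 = -180)
E(Y) = -1 (E(Y) = (-1*7)/7 = (1/7)*(-7) = -1)
u = 1 (u = -1*(-1) = 1)
u + q = 1 - 180 = -179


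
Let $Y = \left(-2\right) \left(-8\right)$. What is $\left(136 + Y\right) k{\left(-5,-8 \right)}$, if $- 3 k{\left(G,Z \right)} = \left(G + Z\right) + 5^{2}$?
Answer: $-608$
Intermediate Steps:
$Y = 16$
$k{\left(G,Z \right)} = - \frac{25}{3} - \frac{G}{3} - \frac{Z}{3}$ ($k{\left(G,Z \right)} = - \frac{\left(G + Z\right) + 5^{2}}{3} = - \frac{\left(G + Z\right) + 25}{3} = - \frac{25 + G + Z}{3} = - \frac{25}{3} - \frac{G}{3} - \frac{Z}{3}$)
$\left(136 + Y\right) k{\left(-5,-8 \right)} = \left(136 + 16\right) \left(- \frac{25}{3} - - \frac{5}{3} - - \frac{8}{3}\right) = 152 \left(- \frac{25}{3} + \frac{5}{3} + \frac{8}{3}\right) = 152 \left(-4\right) = -608$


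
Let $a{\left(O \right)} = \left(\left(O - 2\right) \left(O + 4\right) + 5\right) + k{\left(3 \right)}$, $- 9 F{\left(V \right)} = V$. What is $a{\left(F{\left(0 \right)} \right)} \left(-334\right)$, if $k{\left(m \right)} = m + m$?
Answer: $-1002$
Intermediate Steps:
$F{\left(V \right)} = - \frac{V}{9}$
$k{\left(m \right)} = 2 m$
$a{\left(O \right)} = 11 + \left(-2 + O\right) \left(4 + O\right)$ ($a{\left(O \right)} = \left(\left(O - 2\right) \left(O + 4\right) + 5\right) + 2 \cdot 3 = \left(\left(-2 + O\right) \left(4 + O\right) + 5\right) + 6 = \left(5 + \left(-2 + O\right) \left(4 + O\right)\right) + 6 = 11 + \left(-2 + O\right) \left(4 + O\right)$)
$a{\left(F{\left(0 \right)} \right)} \left(-334\right) = \left(3 + \left(\left(- \frac{1}{9}\right) 0\right)^{2} + 2 \left(\left(- \frac{1}{9}\right) 0\right)\right) \left(-334\right) = \left(3 + 0^{2} + 2 \cdot 0\right) \left(-334\right) = \left(3 + 0 + 0\right) \left(-334\right) = 3 \left(-334\right) = -1002$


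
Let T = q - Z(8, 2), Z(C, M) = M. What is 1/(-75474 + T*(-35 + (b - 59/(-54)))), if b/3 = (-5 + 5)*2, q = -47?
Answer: -54/3985877 ≈ -1.3548e-5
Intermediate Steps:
b = 0 (b = 3*((-5 + 5)*2) = 3*(0*2) = 3*0 = 0)
T = -49 (T = -47 - 1*2 = -47 - 2 = -49)
1/(-75474 + T*(-35 + (b - 59/(-54)))) = 1/(-75474 - 49*(-35 + (0 - 59/(-54)))) = 1/(-75474 - 49*(-35 + (0 - 59*(-1/54)))) = 1/(-75474 - 49*(-35 + (0 + 59/54))) = 1/(-75474 - 49*(-35 + 59/54)) = 1/(-75474 - 49*(-1831/54)) = 1/(-75474 + 89719/54) = 1/(-3985877/54) = -54/3985877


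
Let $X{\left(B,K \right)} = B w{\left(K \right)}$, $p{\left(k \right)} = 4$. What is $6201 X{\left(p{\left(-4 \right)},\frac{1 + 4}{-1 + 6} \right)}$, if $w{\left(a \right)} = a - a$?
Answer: $0$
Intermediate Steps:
$w{\left(a \right)} = 0$
$X{\left(B,K \right)} = 0$ ($X{\left(B,K \right)} = B 0 = 0$)
$6201 X{\left(p{\left(-4 \right)},\frac{1 + 4}{-1 + 6} \right)} = 6201 \cdot 0 = 0$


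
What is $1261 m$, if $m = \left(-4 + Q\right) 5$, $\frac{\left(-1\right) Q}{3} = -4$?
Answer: $50440$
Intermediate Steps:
$Q = 12$ ($Q = \left(-3\right) \left(-4\right) = 12$)
$m = 40$ ($m = \left(-4 + 12\right) 5 = 8 \cdot 5 = 40$)
$1261 m = 1261 \cdot 40 = 50440$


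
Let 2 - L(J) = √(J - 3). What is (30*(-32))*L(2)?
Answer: -1920 + 960*I ≈ -1920.0 + 960.0*I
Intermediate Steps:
L(J) = 2 - √(-3 + J) (L(J) = 2 - √(J - 3) = 2 - √(-3 + J))
(30*(-32))*L(2) = (30*(-32))*(2 - √(-3 + 2)) = -960*(2 - √(-1)) = -960*(2 - I) = -1920 + 960*I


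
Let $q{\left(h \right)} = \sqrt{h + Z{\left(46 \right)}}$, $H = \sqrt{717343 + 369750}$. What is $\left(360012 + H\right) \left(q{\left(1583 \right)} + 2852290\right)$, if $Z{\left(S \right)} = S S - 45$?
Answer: $\left(360012 + \sqrt{1087093}\right) \left(2852290 + 3 \sqrt{406}\right) \approx 1.0299 \cdot 10^{12}$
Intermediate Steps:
$Z{\left(S \right)} = -45 + S^{2}$ ($Z{\left(S \right)} = S^{2} - 45 = -45 + S^{2}$)
$H = \sqrt{1087093} \approx 1042.6$
$q{\left(h \right)} = \sqrt{2071 + h}$ ($q{\left(h \right)} = \sqrt{h - \left(45 - 46^{2}\right)} = \sqrt{h + \left(-45 + 2116\right)} = \sqrt{h + 2071} = \sqrt{2071 + h}$)
$\left(360012 + H\right) \left(q{\left(1583 \right)} + 2852290\right) = \left(360012 + \sqrt{1087093}\right) \left(\sqrt{2071 + 1583} + 2852290\right) = \left(360012 + \sqrt{1087093}\right) \left(\sqrt{3654} + 2852290\right) = \left(360012 + \sqrt{1087093}\right) \left(3 \sqrt{406} + 2852290\right) = \left(360012 + \sqrt{1087093}\right) \left(2852290 + 3 \sqrt{406}\right)$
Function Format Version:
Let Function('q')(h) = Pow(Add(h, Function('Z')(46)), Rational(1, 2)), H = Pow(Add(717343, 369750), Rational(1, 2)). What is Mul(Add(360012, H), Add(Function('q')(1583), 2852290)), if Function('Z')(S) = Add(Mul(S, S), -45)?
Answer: Mul(Add(360012, Pow(1087093, Rational(1, 2))), Add(2852290, Mul(3, Pow(406, Rational(1, 2))))) ≈ 1.0299e+12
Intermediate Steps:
Function('Z')(S) = Add(-45, Pow(S, 2)) (Function('Z')(S) = Add(Pow(S, 2), -45) = Add(-45, Pow(S, 2)))
H = Pow(1087093, Rational(1, 2)) ≈ 1042.6
Function('q')(h) = Pow(Add(2071, h), Rational(1, 2)) (Function('q')(h) = Pow(Add(h, Add(-45, Pow(46, 2))), Rational(1, 2)) = Pow(Add(h, Add(-45, 2116)), Rational(1, 2)) = Pow(Add(h, 2071), Rational(1, 2)) = Pow(Add(2071, h), Rational(1, 2)))
Mul(Add(360012, H), Add(Function('q')(1583), 2852290)) = Mul(Add(360012, Pow(1087093, Rational(1, 2))), Add(Pow(Add(2071, 1583), Rational(1, 2)), 2852290)) = Mul(Add(360012, Pow(1087093, Rational(1, 2))), Add(Pow(3654, Rational(1, 2)), 2852290)) = Mul(Add(360012, Pow(1087093, Rational(1, 2))), Add(Mul(3, Pow(406, Rational(1, 2))), 2852290)) = Mul(Add(360012, Pow(1087093, Rational(1, 2))), Add(2852290, Mul(3, Pow(406, Rational(1, 2)))))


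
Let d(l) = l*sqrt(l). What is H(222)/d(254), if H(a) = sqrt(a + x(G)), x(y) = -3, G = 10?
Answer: sqrt(55626)/64516 ≈ 0.0036557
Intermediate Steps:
d(l) = l**(3/2)
H(a) = sqrt(-3 + a) (H(a) = sqrt(a - 3) = sqrt(-3 + a))
H(222)/d(254) = sqrt(-3 + 222)/(254**(3/2)) = sqrt(219)/((254*sqrt(254))) = sqrt(219)*(sqrt(254)/64516) = sqrt(55626)/64516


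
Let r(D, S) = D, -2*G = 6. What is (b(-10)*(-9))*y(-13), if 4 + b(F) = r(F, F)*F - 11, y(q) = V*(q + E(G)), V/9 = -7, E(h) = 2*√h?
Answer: -626535 + 96390*I*√3 ≈ -6.2654e+5 + 1.6695e+5*I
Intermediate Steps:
G = -3 (G = -½*6 = -3)
V = -63 (V = 9*(-7) = -63)
y(q) = -63*q - 126*I*√3 (y(q) = -63*(q + 2*√(-3)) = -63*(q + 2*(I*√3)) = -63*(q + 2*I*√3) = -63*q - 126*I*√3)
b(F) = -15 + F² (b(F) = -4 + (F*F - 11) = -4 + (F² - 11) = -4 + (-11 + F²) = -15 + F²)
(b(-10)*(-9))*y(-13) = ((-15 + (-10)²)*(-9))*(-63*(-13) - 126*I*√3) = ((-15 + 100)*(-9))*(819 - 126*I*√3) = (85*(-9))*(819 - 126*I*√3) = -765*(819 - 126*I*√3) = -626535 + 96390*I*√3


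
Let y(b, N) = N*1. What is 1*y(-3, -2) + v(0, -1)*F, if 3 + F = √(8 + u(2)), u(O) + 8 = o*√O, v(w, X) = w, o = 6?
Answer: -2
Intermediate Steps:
u(O) = -8 + 6*√O
F = -3 + 2^(¾)*√3 (F = -3 + √(8 + (-8 + 6*√2)) = -3 + √(6*√2) = -3 + 2^(¾)*√3 ≈ -0.087049)
y(b, N) = N
1*y(-3, -2) + v(0, -1)*F = 1*(-2) + 0*(-3 + 2^(¾)*√3) = -2 + 0 = -2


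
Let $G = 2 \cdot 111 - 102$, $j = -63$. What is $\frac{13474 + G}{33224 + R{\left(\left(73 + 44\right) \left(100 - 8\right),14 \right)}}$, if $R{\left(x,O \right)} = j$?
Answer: $\frac{13594}{33161} \approx 0.40994$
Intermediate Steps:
$R{\left(x,O \right)} = -63$
$G = 120$ ($G = 222 - 102 = 120$)
$\frac{13474 + G}{33224 + R{\left(\left(73 + 44\right) \left(100 - 8\right),14 \right)}} = \frac{13474 + 120}{33224 - 63} = \frac{13594}{33161}$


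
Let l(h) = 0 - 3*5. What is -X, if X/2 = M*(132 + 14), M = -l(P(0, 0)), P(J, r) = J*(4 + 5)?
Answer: -4380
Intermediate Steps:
P(J, r) = 9*J (P(J, r) = J*9 = 9*J)
l(h) = -15 (l(h) = 0 - 15 = -15)
M = 15 (M = -1*(-15) = 15)
X = 4380 (X = 2*(15*(132 + 14)) = 2*(15*146) = 2*2190 = 4380)
-X = -1*4380 = -4380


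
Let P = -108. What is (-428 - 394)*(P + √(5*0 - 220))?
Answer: 88776 - 1644*I*√55 ≈ 88776.0 - 12192.0*I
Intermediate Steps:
(-428 - 394)*(P + √(5*0 - 220)) = (-428 - 394)*(-108 + √(5*0 - 220)) = -822*(-108 + √(0 - 220)) = -822*(-108 + √(-220)) = -822*(-108 + 2*I*√55) = 88776 - 1644*I*√55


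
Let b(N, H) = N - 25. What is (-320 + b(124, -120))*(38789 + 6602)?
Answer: -10031411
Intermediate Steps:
b(N, H) = -25 + N
(-320 + b(124, -120))*(38789 + 6602) = (-320 + (-25 + 124))*(38789 + 6602) = (-320 + 99)*45391 = -221*45391 = -10031411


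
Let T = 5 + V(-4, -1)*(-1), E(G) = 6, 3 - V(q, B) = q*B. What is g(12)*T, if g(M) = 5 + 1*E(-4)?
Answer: 66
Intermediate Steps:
V(q, B) = 3 - B*q (V(q, B) = 3 - q*B = 3 - B*q)
T = 6 (T = 5 + (3 - 1*(-1)*(-4))*(-1) = 5 + (3 - 4)*(-1) = 5 - 1*(-1) = 5 + 1 = 6)
g(M) = 11 (g(M) = 5 + 1*6 = 5 + 6 = 11)
g(12)*T = 11*6 = 66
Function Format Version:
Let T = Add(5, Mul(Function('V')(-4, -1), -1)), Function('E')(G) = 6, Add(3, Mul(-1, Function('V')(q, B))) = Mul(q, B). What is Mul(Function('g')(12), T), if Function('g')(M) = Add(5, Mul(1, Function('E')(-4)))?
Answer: 66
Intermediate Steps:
Function('V')(q, B) = Add(3, Mul(-1, B, q)) (Function('V')(q, B) = Add(3, Mul(-1, Mul(q, B))) = Add(3, Mul(-1, Mul(B, q))) = Add(3, Mul(-1, B, q)))
T = 6 (T = Add(5, Mul(Add(3, Mul(-1, -1, -4)), -1)) = Add(5, Mul(Add(3, -4), -1)) = Add(5, Mul(-1, -1)) = Add(5, 1) = 6)
Function('g')(M) = 11 (Function('g')(M) = Add(5, Mul(1, 6)) = Add(5, 6) = 11)
Mul(Function('g')(12), T) = Mul(11, 6) = 66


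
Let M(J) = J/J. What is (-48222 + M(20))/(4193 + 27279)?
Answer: -48221/31472 ≈ -1.5322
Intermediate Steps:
M(J) = 1
(-48222 + M(20))/(4193 + 27279) = (-48222 + 1)/(4193 + 27279) = -48221/31472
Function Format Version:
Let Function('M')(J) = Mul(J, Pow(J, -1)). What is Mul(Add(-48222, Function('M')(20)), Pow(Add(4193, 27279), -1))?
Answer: Rational(-48221, 31472) ≈ -1.5322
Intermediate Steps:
Function('M')(J) = 1
Mul(Add(-48222, Function('M')(20)), Pow(Add(4193, 27279), -1)) = Mul(Add(-48222, 1), Pow(Add(4193, 27279), -1)) = Mul(-48221, Pow(31472, -1)) = Mul(-48221, Rational(1, 31472)) = Rational(-48221, 31472)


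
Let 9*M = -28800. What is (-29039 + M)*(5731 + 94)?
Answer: -187792175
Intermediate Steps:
M = -3200 (M = (⅑)*(-28800) = -3200)
(-29039 + M)*(5731 + 94) = (-29039 - 3200)*(5731 + 94) = -32239*5825 = -187792175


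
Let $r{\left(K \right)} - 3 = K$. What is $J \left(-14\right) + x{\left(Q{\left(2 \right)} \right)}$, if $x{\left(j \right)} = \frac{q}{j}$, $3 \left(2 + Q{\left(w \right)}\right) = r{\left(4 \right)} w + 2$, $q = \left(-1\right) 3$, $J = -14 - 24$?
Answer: $\frac{5311}{10} \approx 531.1$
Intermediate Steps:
$J = -38$
$r{\left(K \right)} = 3 + K$
$q = -3$
$Q{\left(w \right)} = - \frac{4}{3} + \frac{7 w}{3}$ ($Q{\left(w \right)} = -2 + \frac{\left(3 + 4\right) w + 2}{3} = -2 + \frac{7 w + 2}{3} = -2 + \frac{2 + 7 w}{3} = -2 + \left(\frac{2}{3} + \frac{7 w}{3}\right) = - \frac{4}{3} + \frac{7 w}{3}$)
$x{\left(j \right)} = - \frac{3}{j}$
$J \left(-14\right) + x{\left(Q{\left(2 \right)} \right)} = \left(-38\right) \left(-14\right) - \frac{3}{- \frac{4}{3} + \frac{7}{3} \cdot 2} = 532 - \frac{3}{- \frac{4}{3} + \frac{14}{3}} = 532 - \frac{3}{\frac{10}{3}} = 532 - \frac{9}{10} = \frac{5311}{10}$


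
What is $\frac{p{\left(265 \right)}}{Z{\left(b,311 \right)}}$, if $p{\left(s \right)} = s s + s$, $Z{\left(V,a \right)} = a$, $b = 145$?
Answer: $\frac{70490}{311} \approx 226.66$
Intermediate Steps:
$p{\left(s \right)} = s + s^{2}$ ($p{\left(s \right)} = s^{2} + s = s + s^{2}$)
$\frac{p{\left(265 \right)}}{Z{\left(b,311 \right)}} = \frac{265 \left(1 + 265\right)}{311} = 265 \cdot 266 \cdot \frac{1}{311} = 70490 \cdot \frac{1}{311} = \frac{70490}{311}$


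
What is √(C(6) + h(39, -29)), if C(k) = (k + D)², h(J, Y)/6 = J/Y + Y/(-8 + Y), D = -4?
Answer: 2*√182410/1073 ≈ 0.79608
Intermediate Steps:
h(J, Y) = 6*J/Y + 6*Y/(-8 + Y) (h(J, Y) = 6*(J/Y + Y/(-8 + Y)) = 6*J/Y + 6*Y/(-8 + Y))
C(k) = (-4 + k)² (C(k) = (k - 4)² = (-4 + k)²)
√(C(6) + h(39, -29)) = √((-4 + 6)² + 6*((-29)² - 8*39 + 39*(-29))/(-29*(-8 - 29))) = √(2² + 6*(-1/29)*(841 - 312 - 1131)/(-37)) = √(4 + 6*(-1/29)*(-1/37)*(-602)) = √(4 - 3612/1073) = √(680/1073) = 2*√182410/1073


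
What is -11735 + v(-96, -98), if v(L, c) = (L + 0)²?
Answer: -2519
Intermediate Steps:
v(L, c) = L²
-11735 + v(-96, -98) = -11735 + (-96)² = -11735 + 9216 = -2519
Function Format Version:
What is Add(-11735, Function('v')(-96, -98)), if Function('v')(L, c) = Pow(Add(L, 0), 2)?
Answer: -2519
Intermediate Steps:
Function('v')(L, c) = Pow(L, 2)
Add(-11735, Function('v')(-96, -98)) = Add(-11735, Pow(-96, 2)) = Add(-11735, 9216) = -2519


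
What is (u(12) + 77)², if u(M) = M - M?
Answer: 5929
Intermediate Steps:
u(M) = 0
(u(12) + 77)² = (0 + 77)² = 77² = 5929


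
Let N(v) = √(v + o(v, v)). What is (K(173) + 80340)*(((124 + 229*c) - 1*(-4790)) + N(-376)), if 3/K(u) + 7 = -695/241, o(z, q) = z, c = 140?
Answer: 1179280535153/397 + 127579438*I*√47/397 ≈ 2.9705e+9 + 2.2031e+6*I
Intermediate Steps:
K(u) = -241/794 (K(u) = 3/(-7 - 695/241) = 3/(-2382/241) = 3*(-241/2382) = -241/794)
N(v) = √2*√v (N(v) = √(v + v) = √(2*v) = √2*√v)
(K(173) + 80340)*(((124 + 229*c) - 1*(-4790)) + N(-376)) = (-241/794 + 80340)*(((124 + 229*140) - 1*(-4790)) + √2*√(-376)) = 63789719*(((124 + 32060) + 4790) + √2*(2*I*√94))/794 = 63789719*((32184 + 4790) + 4*I*√47)/794 = 63789719*(36974 + 4*I*√47)/794 = 1179280535153/397 + 127579438*I*√47/397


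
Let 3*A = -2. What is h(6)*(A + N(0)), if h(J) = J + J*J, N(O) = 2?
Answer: 56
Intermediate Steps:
A = -⅔ (A = (⅓)*(-2) = -⅔ ≈ -0.66667)
h(J) = J + J²
h(6)*(A + N(0)) = (6*(1 + 6))*(-⅔ + 2) = (6*7)*(4/3) = 42*(4/3) = 56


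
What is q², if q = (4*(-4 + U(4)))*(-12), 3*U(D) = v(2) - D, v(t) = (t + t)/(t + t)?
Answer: 57600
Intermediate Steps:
v(t) = 1 (v(t) = (2*t)/((2*t)) = (2*t)*(1/(2*t)) = 1)
U(D) = ⅓ - D/3 (U(D) = (1 - D)/3 = ⅓ - D/3)
q = 240 (q = (4*(-4 + (⅓ - ⅓*4)))*(-12) = (4*(-4 + (⅓ - 4/3)))*(-12) = (4*(-4 - 1))*(-12) = (4*(-5))*(-12) = -20*(-12) = 240)
q² = 240² = 57600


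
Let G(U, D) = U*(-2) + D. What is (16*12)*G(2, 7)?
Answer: 576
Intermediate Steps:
G(U, D) = D - 2*U (G(U, D) = -2*U + D = D - 2*U)
(16*12)*G(2, 7) = (16*12)*(7 - 2*2) = 192*(7 - 4) = 192*3 = 576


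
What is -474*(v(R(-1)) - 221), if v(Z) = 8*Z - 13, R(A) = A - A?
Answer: 110916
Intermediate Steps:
R(A) = 0
v(Z) = -13 + 8*Z
-474*(v(R(-1)) - 221) = -474*((-13 + 8*0) - 221) = -474*((-13 + 0) - 221) = -474*(-13 - 221) = -474*(-234) = 110916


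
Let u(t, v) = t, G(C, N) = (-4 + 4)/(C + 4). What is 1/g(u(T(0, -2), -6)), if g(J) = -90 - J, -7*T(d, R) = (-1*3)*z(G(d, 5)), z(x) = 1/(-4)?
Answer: -28/2517 ≈ -0.011124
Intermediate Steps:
G(C, N) = 0 (G(C, N) = 0/(4 + C) = 0)
z(x) = -¼
T(d, R) = -3/28 (T(d, R) = -(-1*3)*(-1)/(7*4) = -(-3)*(-1)/(7*4) = -⅐*¾ = -3/28)
1/g(u(T(0, -2), -6)) = 1/(-90 - 1*(-3/28)) = 1/(-90 + 3/28) = 1/(-2517/28) = -28/2517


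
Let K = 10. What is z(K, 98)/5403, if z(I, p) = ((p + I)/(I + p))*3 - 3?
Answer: 0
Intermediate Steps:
z(I, p) = 0 (z(I, p) = ((I + p)/(I + p))*3 - 3 = 1*3 - 3 = 3 - 3 = 0)
z(K, 98)/5403 = 0/5403 = 0*(1/5403) = 0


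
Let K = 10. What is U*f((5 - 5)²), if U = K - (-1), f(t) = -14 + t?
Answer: -154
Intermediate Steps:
U = 11 (U = 10 - (-1) = 10 - 1*(-1) = 10 + 1 = 11)
U*f((5 - 5)²) = 11*(-14 + (5 - 5)²) = 11*(-14 + 0²) = 11*(-14 + 0) = 11*(-14) = -154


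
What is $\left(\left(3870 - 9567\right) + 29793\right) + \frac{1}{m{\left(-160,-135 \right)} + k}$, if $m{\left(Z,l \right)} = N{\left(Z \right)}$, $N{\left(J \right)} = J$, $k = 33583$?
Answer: $\frac{805360609}{33423} \approx 24096.0$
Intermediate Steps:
$m{\left(Z,l \right)} = Z$
$\left(\left(3870 - 9567\right) + 29793\right) + \frac{1}{m{\left(-160,-135 \right)} + k} = \left(\left(3870 - 9567\right) + 29793\right) + \frac{1}{-160 + 33583} = \left(-5697 + 29793\right) + \frac{1}{33423} = 24096 + \frac{1}{33423} = \frac{805360609}{33423}$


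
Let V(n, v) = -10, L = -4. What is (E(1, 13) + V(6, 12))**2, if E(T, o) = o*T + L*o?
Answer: 2401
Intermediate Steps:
E(T, o) = -4*o + T*o (E(T, o) = o*T - 4*o = T*o - 4*o = -4*o + T*o)
(E(1, 13) + V(6, 12))**2 = (13*(-4 + 1) - 10)**2 = (13*(-3) - 10)**2 = (-39 - 10)**2 = (-49)**2 = 2401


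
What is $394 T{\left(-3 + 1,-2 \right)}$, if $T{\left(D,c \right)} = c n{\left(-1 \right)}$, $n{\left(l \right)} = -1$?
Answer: $788$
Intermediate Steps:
$T{\left(D,c \right)} = - c$ ($T{\left(D,c \right)} = c \left(-1\right) = - c$)
$394 T{\left(-3 + 1,-2 \right)} = 394 \left(\left(-1\right) \left(-2\right)\right) = 394 \cdot 2 = 788$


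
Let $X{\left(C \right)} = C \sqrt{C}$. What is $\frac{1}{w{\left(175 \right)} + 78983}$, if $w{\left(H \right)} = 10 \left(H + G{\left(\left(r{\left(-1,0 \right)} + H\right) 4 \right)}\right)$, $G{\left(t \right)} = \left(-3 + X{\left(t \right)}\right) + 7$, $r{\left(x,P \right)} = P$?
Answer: $- \frac{11539}{3967960353} + \frac{10000 \sqrt{7}}{3967960353} \approx 3.7597 \cdot 10^{-6}$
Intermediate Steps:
$X{\left(C \right)} = C^{\frac{3}{2}}$
$G{\left(t \right)} = 4 + t^{\frac{3}{2}}$ ($G{\left(t \right)} = \left(-3 + t^{\frac{3}{2}}\right) + 7 = 4 + t^{\frac{3}{2}}$)
$w{\left(H \right)} = 40 + 10 H + 80 H^{\frac{3}{2}}$ ($w{\left(H \right)} = 10 \left(H + \left(4 + \left(\left(0 + H\right) 4\right)^{\frac{3}{2}}\right)\right) = 10 \left(H + \left(4 + \left(H 4\right)^{\frac{3}{2}}\right)\right) = 10 \left(H + \left(4 + \left(4 H\right)^{\frac{3}{2}}\right)\right) = 10 \left(H + \left(4 + 8 H^{\frac{3}{2}}\right)\right) = 10 \left(4 + H + 8 H^{\frac{3}{2}}\right) = 40 + 10 H + 80 H^{\frac{3}{2}}$)
$\frac{1}{w{\left(175 \right)} + 78983} = \frac{1}{\left(40 + 10 \cdot 175 + 80 \cdot 175^{\frac{3}{2}}\right) + 78983} = \frac{1}{\left(40 + 1750 + 80 \cdot 875 \sqrt{7}\right) + 78983} = \frac{1}{\left(40 + 1750 + 70000 \sqrt{7}\right) + 78983} = \frac{1}{\left(1790 + 70000 \sqrt{7}\right) + 78983} = \frac{1}{80773 + 70000 \sqrt{7}}$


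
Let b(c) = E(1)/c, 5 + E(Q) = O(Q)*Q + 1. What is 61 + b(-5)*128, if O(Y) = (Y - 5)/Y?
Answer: 1329/5 ≈ 265.80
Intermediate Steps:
O(Y) = (-5 + Y)/Y
E(Q) = -9 + Q (E(Q) = -5 + (((-5 + Q)/Q)*Q + 1) = -5 + ((-5 + Q) + 1) = -5 + (-4 + Q) = -9 + Q)
b(c) = -8/c (b(c) = (-9 + 1)/c = -8/c)
61 + b(-5)*128 = 61 - 8/(-5)*128 = 61 - 8*(-1/5)*128 = 61 + (8/5)*128 = 61 + 1024/5 = 1329/5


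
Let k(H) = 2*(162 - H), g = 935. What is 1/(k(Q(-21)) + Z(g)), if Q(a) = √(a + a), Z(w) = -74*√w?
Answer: -1/(-324 + 74*√935 + 2*I*√42) ≈ -0.00051577 + 3.4482e-6*I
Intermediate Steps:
Q(a) = √2*√a (Q(a) = √(2*a) = √2*√a)
k(H) = 324 - 2*H
1/(k(Q(-21)) + Z(g)) = 1/((324 - 2*√2*√(-21)) - 74*√935) = 1/((324 - 2*√2*I*√21) - 74*√935) = 1/((324 - 2*I*√42) - 74*√935) = 1/(324 - 74*√935 - 2*I*√42)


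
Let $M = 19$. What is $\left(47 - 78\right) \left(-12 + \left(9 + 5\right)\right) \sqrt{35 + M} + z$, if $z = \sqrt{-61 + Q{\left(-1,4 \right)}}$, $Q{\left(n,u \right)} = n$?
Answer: $- 186 \sqrt{6} + i \sqrt{62} \approx -455.6 + 7.874 i$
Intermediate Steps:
$z = i \sqrt{62}$ ($z = \sqrt{-61 - 1} = \sqrt{-62} = i \sqrt{62} \approx 7.874 i$)
$\left(47 - 78\right) \left(-12 + \left(9 + 5\right)\right) \sqrt{35 + M} + z = \left(47 - 78\right) \left(-12 + \left(9 + 5\right)\right) \sqrt{35 + 19} + i \sqrt{62} = - 31 \left(-12 + 14\right) \sqrt{54} + i \sqrt{62} = \left(-31\right) 2 \cdot 3 \sqrt{6} + i \sqrt{62} = - 62 \cdot 3 \sqrt{6} + i \sqrt{62} = - 186 \sqrt{6} + i \sqrt{62}$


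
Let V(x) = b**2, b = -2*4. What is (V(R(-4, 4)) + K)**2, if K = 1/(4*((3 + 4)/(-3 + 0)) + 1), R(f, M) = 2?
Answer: 2550409/625 ≈ 4080.7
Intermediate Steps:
b = -8
V(x) = 64 (V(x) = (-8)**2 = 64)
K = -3/25 (K = 1/(4*(7/(-3)) + 1) = 1/(4*(7*(-1/3)) + 1) = 1/(4*(-7/3) + 1) = 1/(-28/3 + 1) = 1/(-25/3) = -3/25 ≈ -0.12000)
(V(R(-4, 4)) + K)**2 = (64 - 3/25)**2 = (1597/25)**2 = 2550409/625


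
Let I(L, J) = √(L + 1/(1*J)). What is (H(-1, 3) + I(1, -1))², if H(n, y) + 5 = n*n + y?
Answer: 1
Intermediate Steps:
H(n, y) = -5 + y + n² (H(n, y) = -5 + (n*n + y) = -5 + (n² + y) = -5 + (y + n²) = -5 + y + n²)
I(L, J) = √(L + 1/J)
(H(-1, 3) + I(1, -1))² = ((-5 + 3 + (-1)²) + √(1 + 1/(-1)))² = ((-5 + 3 + 1) + √(1 - 1))² = (-1 + √0)² = (-1 + 0)² = (-1)² = 1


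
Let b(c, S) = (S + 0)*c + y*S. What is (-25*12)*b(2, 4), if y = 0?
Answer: -2400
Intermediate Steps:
b(c, S) = S*c (b(c, S) = (S + 0)*c + 0*S = S*c + 0 = S*c)
(-25*12)*b(2, 4) = (-25*12)*(4*2) = -300*8 = -2400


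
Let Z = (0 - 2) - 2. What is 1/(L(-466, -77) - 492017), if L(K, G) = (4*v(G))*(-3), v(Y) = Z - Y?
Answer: -1/492893 ≈ -2.0288e-6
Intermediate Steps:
Z = -4 (Z = -2 - 2 = -4)
v(Y) = -4 - Y
L(K, G) = 48 + 12*G (L(K, G) = (4*(-4 - G))*(-3) = (-16 - 4*G)*(-3) = 48 + 12*G)
1/(L(-466, -77) - 492017) = 1/((48 + 12*(-77)) - 492017) = 1/((48 - 924) - 492017) = 1/(-876 - 492017) = 1/(-492893) = -1/492893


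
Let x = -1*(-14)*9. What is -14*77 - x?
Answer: -1204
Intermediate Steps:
x = 126 (x = 14*9 = 126)
-14*77 - x = -14*77 - 1*126 = -1078 - 126 = -1204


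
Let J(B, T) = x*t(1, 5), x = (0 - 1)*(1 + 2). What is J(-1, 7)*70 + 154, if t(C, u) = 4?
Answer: -686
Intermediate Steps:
x = -3 (x = -1*3 = -3)
J(B, T) = -12 (J(B, T) = -3*4 = -12)
J(-1, 7)*70 + 154 = -12*70 + 154 = -840 + 154 = -686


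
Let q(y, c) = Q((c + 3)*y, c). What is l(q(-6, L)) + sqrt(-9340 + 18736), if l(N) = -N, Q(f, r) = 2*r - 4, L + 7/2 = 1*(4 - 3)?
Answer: 9 + 18*sqrt(29) ≈ 105.93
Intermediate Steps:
L = -5/2 (L = -7/2 + 1*(4 - 3) = -7/2 + 1*1 = -7/2 + 1 = -5/2 ≈ -2.5000)
Q(f, r) = -4 + 2*r
q(y, c) = -4 + 2*c
l(q(-6, L)) + sqrt(-9340 + 18736) = -(-4 + 2*(-5/2)) + sqrt(-9340 + 18736) = -(-4 - 5) + sqrt(9396) = -1*(-9) + 18*sqrt(29) = 9 + 18*sqrt(29)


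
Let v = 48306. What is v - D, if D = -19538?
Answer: 67844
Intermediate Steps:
v - D = 48306 - 1*(-19538) = 48306 + 19538 = 67844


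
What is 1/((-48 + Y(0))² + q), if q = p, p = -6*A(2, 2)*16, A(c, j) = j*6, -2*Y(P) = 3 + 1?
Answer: 1/1348 ≈ 0.00074184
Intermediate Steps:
Y(P) = -2 (Y(P) = -(3 + 1)/2 = -½*4 = -2)
A(c, j) = 6*j
p = -1152 (p = -36*2*16 = -6*12*16 = -72*16 = -1152)
q = -1152
1/((-48 + Y(0))² + q) = 1/((-48 - 2)² - 1152) = 1/((-50)² - 1152) = 1/(2500 - 1152) = 1/1348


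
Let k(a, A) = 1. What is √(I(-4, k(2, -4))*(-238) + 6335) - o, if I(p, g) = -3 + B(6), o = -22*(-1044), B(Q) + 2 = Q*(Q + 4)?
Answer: -22968 + I*√6755 ≈ -22968.0 + 82.189*I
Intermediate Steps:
B(Q) = -2 + Q*(4 + Q) (B(Q) = -2 + Q*(Q + 4) = -2 + Q*(4 + Q))
o = 22968
I(p, g) = 55 (I(p, g) = -3 + (-2 + 6² + 4*6) = -3 + (-2 + 36 + 24) = -3 + 58 = 55)
√(I(-4, k(2, -4))*(-238) + 6335) - o = √(55*(-238) + 6335) - 1*22968 = √(-13090 + 6335) - 22968 = √(-6755) - 22968 = I*√6755 - 22968 = -22968 + I*√6755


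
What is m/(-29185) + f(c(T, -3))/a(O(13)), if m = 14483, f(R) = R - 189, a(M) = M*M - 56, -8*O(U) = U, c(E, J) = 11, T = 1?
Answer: 11320643/3986671 ≈ 2.8396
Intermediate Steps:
O(U) = -U/8
a(M) = -56 + M² (a(M) = M² - 56 = -56 + M²)
f(R) = -189 + R
m/(-29185) + f(c(T, -3))/a(O(13)) = 14483/(-29185) + (-189 + 11)/(-56 + (-⅛*13)²) = 14483*(-1/29185) - 178/(-56 + (-13/8)²) = -14483/29185 - 178/(-56 + 169/64) = -14483/29185 - 178/(-3415/64) = -14483/29185 - 178*(-64/3415) = -14483/29185 + 11392/3415 = 11320643/3986671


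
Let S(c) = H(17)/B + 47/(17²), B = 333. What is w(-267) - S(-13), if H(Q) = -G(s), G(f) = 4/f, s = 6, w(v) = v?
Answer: -77132212/288711 ≈ -267.16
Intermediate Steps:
H(Q) = -⅔ (H(Q) = -4/6 = -1*⅔ = -⅔)
S(c) = 46375/288711 (S(c) = -⅔/333 + 47/(17²) = -⅔*1/333 + 47/289 = -2/999 + 47*(1/289) = -2/999 + 47/289 = 46375/288711)
w(-267) - S(-13) = -267 - 1*46375/288711 = -267 - 46375/288711 = -77132212/288711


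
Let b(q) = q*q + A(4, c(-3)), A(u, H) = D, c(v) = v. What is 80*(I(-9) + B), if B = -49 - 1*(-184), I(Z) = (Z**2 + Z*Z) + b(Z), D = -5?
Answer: 29840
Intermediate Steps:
A(u, H) = -5
b(q) = -5 + q**2 (b(q) = q*q - 5 = q**2 - 5 = -5 + q**2)
I(Z) = -5 + 3*Z**2 (I(Z) = (Z**2 + Z*Z) + (-5 + Z**2) = (Z**2 + Z**2) + (-5 + Z**2) = 2*Z**2 + (-5 + Z**2) = -5 + 3*Z**2)
B = 135 (B = -49 + 184 = 135)
80*(I(-9) + B) = 80*((-5 + 3*(-9)**2) + 135) = 80*((-5 + 3*81) + 135) = 80*((-5 + 243) + 135) = 80*(238 + 135) = 80*373 = 29840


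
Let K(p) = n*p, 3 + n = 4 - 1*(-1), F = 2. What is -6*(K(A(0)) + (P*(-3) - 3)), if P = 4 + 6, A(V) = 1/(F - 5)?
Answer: 202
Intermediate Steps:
n = 2 (n = -3 + (4 - 1*(-1)) = -3 + (4 + 1) = -3 + 5 = 2)
A(V) = -⅓ (A(V) = 1/(2 - 5) = 1/(-3) = -⅓)
P = 10
K(p) = 2*p
-6*(K(A(0)) + (P*(-3) - 3)) = -6*(2*(-⅓) + (10*(-3) - 3)) = -6*(-⅔ + (-30 - 3)) = -6*(-⅔ - 33) = -6*(-101/3) = 202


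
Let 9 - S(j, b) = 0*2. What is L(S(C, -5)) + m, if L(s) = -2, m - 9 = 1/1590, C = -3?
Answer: 11131/1590 ≈ 7.0006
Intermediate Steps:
S(j, b) = 9 (S(j, b) = 9 - 0*2 = 9 - 1*0 = 9 + 0 = 9)
m = 14311/1590 (m = 9 + 1/1590 = 14311/1590 ≈ 9.0006)
L(S(C, -5)) + m = -2 + 14311/1590 = 11131/1590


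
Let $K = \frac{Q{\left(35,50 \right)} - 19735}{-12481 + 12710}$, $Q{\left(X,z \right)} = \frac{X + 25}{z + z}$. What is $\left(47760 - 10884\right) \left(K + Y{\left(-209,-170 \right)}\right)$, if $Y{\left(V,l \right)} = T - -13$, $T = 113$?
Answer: $\frac{1681471848}{1145} \approx 1.4685 \cdot 10^{6}$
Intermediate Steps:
$Q{\left(X,z \right)} = \frac{25 + X}{2 z}$
$Y{\left(V,l \right)} = 126$ ($Y{\left(V,l \right)} = 113 - -13 = 113 + 13 = 126$)
$K = - \frac{98672}{1145}$ ($K = \frac{\frac{25 + 35}{2 \cdot 50} - 19735}{-12481 + 12710} = \frac{\frac{1}{2} \cdot \frac{1}{50} \cdot 60 - 19735}{229} = \left(\frac{3}{5} - 19735\right) \frac{1}{229} = \left(- \frac{98672}{5}\right) \frac{1}{229} = - \frac{98672}{1145} \approx -86.176$)
$\left(47760 - 10884\right) \left(K + Y{\left(-209,-170 \right)}\right) = \left(47760 - 10884\right) \left(- \frac{98672}{1145} + 126\right) = 36876 \cdot \frac{45598}{1145} = \frac{1681471848}{1145}$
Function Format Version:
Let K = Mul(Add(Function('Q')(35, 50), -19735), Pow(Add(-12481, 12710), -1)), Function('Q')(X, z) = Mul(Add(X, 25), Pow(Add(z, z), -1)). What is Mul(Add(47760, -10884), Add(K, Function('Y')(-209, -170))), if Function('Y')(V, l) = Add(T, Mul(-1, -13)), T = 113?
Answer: Rational(1681471848, 1145) ≈ 1.4685e+6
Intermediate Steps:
Function('Q')(X, z) = Mul(Rational(1, 2), Pow(z, -1), Add(25, X)) (Function('Q')(X, z) = Mul(Add(25, X), Pow(Mul(2, z), -1)) = Mul(Add(25, X), Mul(Rational(1, 2), Pow(z, -1))) = Mul(Rational(1, 2), Pow(z, -1), Add(25, X)))
Function('Y')(V, l) = 126 (Function('Y')(V, l) = Add(113, Mul(-1, -13)) = Add(113, 13) = 126)
K = Rational(-98672, 1145) (K = Mul(Add(Mul(Rational(1, 2), Pow(50, -1), Add(25, 35)), -19735), Pow(Add(-12481, 12710), -1)) = Mul(Add(Mul(Rational(1, 2), Rational(1, 50), 60), -19735), Pow(229, -1)) = Mul(Add(Rational(3, 5), -19735), Rational(1, 229)) = Mul(Rational(-98672, 5), Rational(1, 229)) = Rational(-98672, 1145) ≈ -86.176)
Mul(Add(47760, -10884), Add(K, Function('Y')(-209, -170))) = Mul(Add(47760, -10884), Add(Rational(-98672, 1145), 126)) = Mul(36876, Rational(45598, 1145)) = Rational(1681471848, 1145)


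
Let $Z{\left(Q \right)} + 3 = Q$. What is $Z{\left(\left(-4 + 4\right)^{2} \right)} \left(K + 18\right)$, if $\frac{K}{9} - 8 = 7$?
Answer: $-459$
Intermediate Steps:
$Z{\left(Q \right)} = -3 + Q$
$K = 135$ ($K = 72 + 9 \cdot 7 = 72 + 63 = 135$)
$Z{\left(\left(-4 + 4\right)^{2} \right)} \left(K + 18\right) = \left(-3 + \left(-4 + 4\right)^{2}\right) \left(135 + 18\right) = \left(-3 + 0^{2}\right) 153 = \left(-3 + 0\right) 153 = \left(-3\right) 153 = -459$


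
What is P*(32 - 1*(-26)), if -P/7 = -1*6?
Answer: 2436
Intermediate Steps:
P = 42 (P = -(-7)*6 = -7*(-6) = 42)
P*(32 - 1*(-26)) = 42*(32 - 1*(-26)) = 42*(32 + 26) = 42*58 = 2436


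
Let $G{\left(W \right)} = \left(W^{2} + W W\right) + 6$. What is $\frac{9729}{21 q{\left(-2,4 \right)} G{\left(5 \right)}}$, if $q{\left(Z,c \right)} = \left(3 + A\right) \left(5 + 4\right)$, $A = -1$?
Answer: $\frac{1081}{2352} \approx 0.45961$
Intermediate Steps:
$q{\left(Z,c \right)} = 18$ ($q{\left(Z,c \right)} = \left(3 - 1\right) \left(5 + 4\right) = 2 \cdot 9 = 18$)
$G{\left(W \right)} = 6 + 2 W^{2}$ ($G{\left(W \right)} = \left(W^{2} + W^{2}\right) + 6 = 2 W^{2} + 6 = 6 + 2 W^{2}$)
$\frac{9729}{21 q{\left(-2,4 \right)} G{\left(5 \right)}} = \frac{9729}{21 \cdot 18 \left(6 + 2 \cdot 5^{2}\right)} = \frac{9729}{378 \left(6 + 2 \cdot 25\right)} = \frac{9729}{378 \left(6 + 50\right)} = \frac{9729}{378 \cdot 56} = \frac{9729}{21168} = 9729 \cdot \frac{1}{21168} = \frac{1081}{2352}$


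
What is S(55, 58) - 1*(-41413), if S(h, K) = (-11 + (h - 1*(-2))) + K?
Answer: 41517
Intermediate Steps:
S(h, K) = -9 + K + h (S(h, K) = (-11 + (h + 2)) + K = (-11 + (2 + h)) + K = (-9 + h) + K = -9 + K + h)
S(55, 58) - 1*(-41413) = (-9 + 58 + 55) - 1*(-41413) = 104 + 41413 = 41517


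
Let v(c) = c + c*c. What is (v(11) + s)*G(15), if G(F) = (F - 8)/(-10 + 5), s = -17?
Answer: -161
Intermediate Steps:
v(c) = c + c**2
G(F) = 8/5 - F/5 (G(F) = (-8 + F)/(-5) = (-8 + F)*(-1/5) = 8/5 - F/5)
(v(11) + s)*G(15) = (11*(1 + 11) - 17)*(8/5 - 1/5*15) = (11*12 - 17)*(8/5 - 3) = (132 - 17)*(-7/5) = 115*(-7/5) = -161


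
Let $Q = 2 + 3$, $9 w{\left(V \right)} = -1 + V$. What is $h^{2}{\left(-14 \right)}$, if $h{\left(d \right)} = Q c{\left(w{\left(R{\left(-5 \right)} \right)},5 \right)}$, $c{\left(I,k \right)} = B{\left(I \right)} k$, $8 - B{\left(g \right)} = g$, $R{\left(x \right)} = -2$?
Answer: $\frac{390625}{9} \approx 43403.0$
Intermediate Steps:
$B{\left(g \right)} = 8 - g$
$w{\left(V \right)} = - \frac{1}{9} + \frac{V}{9}$ ($w{\left(V \right)} = \frac{-1 + V}{9} = - \frac{1}{9} + \frac{V}{9}$)
$c{\left(I,k \right)} = k \left(8 - I\right)$ ($c{\left(I,k \right)} = \left(8 - I\right) k = k \left(8 - I\right)$)
$Q = 5$
$h{\left(d \right)} = \frac{625}{3}$ ($h{\left(d \right)} = 5 \cdot 5 \left(8 - \left(- \frac{1}{9} + \frac{1}{9} \left(-2\right)\right)\right) = 5 \cdot 5 \left(8 - \left(- \frac{1}{9} - \frac{2}{9}\right)\right) = 5 \cdot 5 \left(8 - - \frac{1}{3}\right) = 5 \cdot 5 \left(8 + \frac{1}{3}\right) = 5 \cdot 5 \cdot \frac{25}{3} = 5 \cdot \frac{125}{3} = \frac{625}{3}$)
$h^{2}{\left(-14 \right)} = \left(\frac{625}{3}\right)^{2} = \frac{390625}{9}$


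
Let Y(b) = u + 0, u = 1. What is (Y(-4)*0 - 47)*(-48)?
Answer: 2256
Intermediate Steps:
Y(b) = 1 (Y(b) = 1 + 0 = 1)
(Y(-4)*0 - 47)*(-48) = (1*0 - 47)*(-48) = (0 - 47)*(-48) = -47*(-48) = 2256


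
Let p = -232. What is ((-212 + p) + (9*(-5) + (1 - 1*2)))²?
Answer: 240100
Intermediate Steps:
((-212 + p) + (9*(-5) + (1 - 1*2)))² = ((-212 - 232) + (9*(-5) + (1 - 1*2)))² = (-444 + (-45 + (1 - 2)))² = (-444 + (-45 - 1))² = (-444 - 46)² = (-490)² = 240100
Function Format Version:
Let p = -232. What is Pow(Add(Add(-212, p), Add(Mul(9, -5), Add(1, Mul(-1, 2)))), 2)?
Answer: 240100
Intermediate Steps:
Pow(Add(Add(-212, p), Add(Mul(9, -5), Add(1, Mul(-1, 2)))), 2) = Pow(Add(Add(-212, -232), Add(Mul(9, -5), Add(1, Mul(-1, 2)))), 2) = Pow(Add(-444, Add(-45, Add(1, -2))), 2) = Pow(Add(-444, Add(-45, -1)), 2) = Pow(Add(-444, -46), 2) = Pow(-490, 2) = 240100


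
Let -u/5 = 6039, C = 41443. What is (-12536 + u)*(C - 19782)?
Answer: -925596191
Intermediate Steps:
u = -30195 (u = -5*6039 = -30195)
(-12536 + u)*(C - 19782) = (-12536 - 30195)*(41443 - 19782) = -42731*21661 = -925596191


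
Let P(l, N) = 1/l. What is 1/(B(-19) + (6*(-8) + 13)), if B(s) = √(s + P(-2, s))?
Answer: -70/2489 - I*√78/2489 ≈ -0.028124 - 0.0035483*I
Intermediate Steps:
B(s) = √(-½ + s) (B(s) = √(s + 1/(-2)) = √(s - ½) = √(-½ + s))
1/(B(-19) + (6*(-8) + 13)) = 1/(√(-2 + 4*(-19))/2 + (6*(-8) + 13)) = 1/(√(-2 - 76)/2 + (-48 + 13)) = 1/(√(-78)/2 - 35) = 1/((I*√78)/2 - 35) = 1/(I*√78/2 - 35) = 1/(-35 + I*√78/2)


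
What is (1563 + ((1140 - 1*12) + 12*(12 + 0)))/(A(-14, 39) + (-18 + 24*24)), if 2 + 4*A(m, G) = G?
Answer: 11340/2269 ≈ 4.9978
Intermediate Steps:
A(m, G) = -1/2 + G/4
(1563 + ((1140 - 1*12) + 12*(12 + 0)))/(A(-14, 39) + (-18 + 24*24)) = (1563 + ((1140 - 1*12) + 12*(12 + 0)))/((-1/2 + (1/4)*39) + (-18 + 24*24)) = (1563 + ((1140 - 12) + 12*12))/((-1/2 + 39/4) + (-18 + 576)) = (1563 + (1128 + 144))/(37/4 + 558) = (1563 + 1272)/(2269/4) = 2835*(4/2269) = 11340/2269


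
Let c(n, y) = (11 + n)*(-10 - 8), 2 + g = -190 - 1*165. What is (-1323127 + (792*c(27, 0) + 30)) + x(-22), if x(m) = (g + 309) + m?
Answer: -1864895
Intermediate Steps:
g = -357 (g = -2 + (-190 - 1*165) = -2 + (-190 - 165) = -2 - 355 = -357)
c(n, y) = -198 - 18*n (c(n, y) = (11 + n)*(-18) = -198 - 18*n)
x(m) = -48 + m (x(m) = (-357 + 309) + m = -48 + m)
(-1323127 + (792*c(27, 0) + 30)) + x(-22) = (-1323127 + (792*(-198 - 18*27) + 30)) + (-48 - 22) = (-1323127 + (792*(-198 - 486) + 30)) - 70 = (-1323127 + (792*(-684) + 30)) - 70 = (-1323127 + (-541728 + 30)) - 70 = (-1323127 - 541698) - 70 = -1864825 - 70 = -1864895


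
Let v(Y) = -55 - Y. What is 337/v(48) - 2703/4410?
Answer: -588193/151410 ≈ -3.8848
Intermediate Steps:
337/v(48) - 2703/4410 = 337/(-55 - 1*48) - 2703/4410 = 337/(-55 - 48) - 2703*1/4410 = 337/(-103) - 901/1470 = 337*(-1/103) - 901/1470 = -337/103 - 901/1470 = -588193/151410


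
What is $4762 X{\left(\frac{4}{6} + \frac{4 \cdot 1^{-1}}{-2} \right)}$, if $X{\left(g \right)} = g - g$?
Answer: $0$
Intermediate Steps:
$X{\left(g \right)} = 0$
$4762 X{\left(\frac{4}{6} + \frac{4 \cdot 1^{-1}}{-2} \right)} = 4762 \cdot 0 = 0$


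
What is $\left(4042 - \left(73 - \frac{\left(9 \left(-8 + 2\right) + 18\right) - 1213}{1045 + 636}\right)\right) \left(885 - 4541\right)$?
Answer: $- \frac{24387859840}{1681} \approx -1.4508 \cdot 10^{7}$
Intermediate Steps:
$\left(4042 - \left(73 - \frac{\left(9 \left(-8 + 2\right) + 18\right) - 1213}{1045 + 636}\right)\right) \left(885 - 4541\right) = \left(4042 - \left(73 - \frac{\left(9 \left(-6\right) + 18\right) - 1213}{1681}\right)\right) \left(-3656\right) = \left(4042 - \left(73 - \left(\left(-54 + 18\right) - 1213\right) \frac{1}{1681}\right)\right) \left(-3656\right) = \left(4042 - \left(73 - \left(-36 - 1213\right) \frac{1}{1681}\right)\right) \left(-3656\right) = \left(4042 - \frac{123962}{1681}\right) \left(-3656\right) = \frac{6670640}{1681} \left(-3656\right) = - \frac{24387859840}{1681}$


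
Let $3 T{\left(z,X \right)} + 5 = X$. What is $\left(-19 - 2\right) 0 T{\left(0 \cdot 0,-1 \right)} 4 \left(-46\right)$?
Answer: $0$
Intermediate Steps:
$T{\left(z,X \right)} = - \frac{5}{3} + \frac{X}{3}$
$\left(-19 - 2\right) 0 T{\left(0 \cdot 0,-1 \right)} 4 \left(-46\right) = \left(-19 - 2\right) 0 \left(- \frac{5}{3} + \frac{1}{3} \left(-1\right)\right) 4 \left(-46\right) = - 21 \cdot 0 \left(- \frac{5}{3} - \frac{1}{3}\right) 4 \left(-46\right) = - 21 \cdot 0 \left(-2\right) 4 \left(-46\right) = - 21 \cdot 0 \cdot 4 \left(-46\right) = \left(-21\right) 0 \left(-46\right) = 0 \left(-46\right) = 0$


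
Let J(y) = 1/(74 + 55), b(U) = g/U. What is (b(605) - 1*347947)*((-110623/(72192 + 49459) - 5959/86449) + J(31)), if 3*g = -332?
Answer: 166300111301964586853/492461169990273 ≈ 3.3769e+5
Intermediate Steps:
g = -332/3 (g = (⅓)*(-332) = -332/3 ≈ -110.67)
b(U) = -332/(3*U)
J(y) = 1/129
(b(605) - 1*347947)*((-110623/(72192 + 49459) - 5959/86449) + J(31)) = (-332/3/605 - 1*347947)*((-110623/(72192 + 49459) - 5959/86449) + 1/129) = (-332/3*1/605 - 347947)*((-110623/121651 - 5959*1/86449) + 1/129) = (-332/1815 - 347947)*((-110623*1/121651 - 5959/86449) + 1/129) = -631524137*((-110623/121651 - 5959/86449) + 1/129)/1815 = -631524137*(-10288166036/10516607299 + 1/129)/1815 = -631524137/1815*(-1316656811345/1356642341571) = 166300111301964586853/492461169990273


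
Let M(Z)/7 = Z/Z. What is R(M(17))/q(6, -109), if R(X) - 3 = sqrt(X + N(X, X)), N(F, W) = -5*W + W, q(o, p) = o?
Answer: 1/2 + I*sqrt(21)/6 ≈ 0.5 + 0.76376*I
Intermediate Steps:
M(Z) = 7 (M(Z) = 7*(Z/Z) = 7*1 = 7)
N(F, W) = -4*W
R(X) = 3 + sqrt(3)*sqrt(-X) (R(X) = 3 + sqrt(X - 4*X) = 3 + sqrt(-3*X) = 3 + sqrt(3)*sqrt(-X))
R(M(17))/q(6, -109) = (3 + sqrt(3)*sqrt(-1*7))/6 = (3 + sqrt(3)*sqrt(-7))*(1/6) = (3 + sqrt(3)*(I*sqrt(7)))*(1/6) = (3 + I*sqrt(21))*(1/6) = 1/2 + I*sqrt(21)/6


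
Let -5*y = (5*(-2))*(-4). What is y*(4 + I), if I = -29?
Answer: 200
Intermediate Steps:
y = -8 (y = -5*(-2)*(-4)/5 = -(-2)*(-4) = -⅕*40 = -8)
y*(4 + I) = -8*(4 - 29) = -8*(-25) = 200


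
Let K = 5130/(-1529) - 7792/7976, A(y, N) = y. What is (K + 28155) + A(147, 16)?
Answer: 43137332870/1524413 ≈ 28298.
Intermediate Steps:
K = -6603856/1524413 (K = 5130*(-1/1529) - 7792*1/7976 = -5130/1529 - 974/997 = -6603856/1524413 ≈ -4.3321)
(K + 28155) + A(147, 16) = (-6603856/1524413 + 28155) + 147 = 42913244159/1524413 + 147 = 43137332870/1524413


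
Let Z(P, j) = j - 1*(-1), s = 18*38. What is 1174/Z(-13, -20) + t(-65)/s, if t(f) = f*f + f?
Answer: -9526/171 ≈ -55.708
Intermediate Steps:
s = 684
Z(P, j) = 1 + j (Z(P, j) = j + 1 = 1 + j)
t(f) = f + f² (t(f) = f² + f = f + f²)
1174/Z(-13, -20) + t(-65)/s = 1174/(1 - 20) - 65*(1 - 65)/684 = 1174/(-19) - 65*(-64)*(1/684) = 1174*(-1/19) + 4160*(1/684) = -1174/19 + 1040/171 = -9526/171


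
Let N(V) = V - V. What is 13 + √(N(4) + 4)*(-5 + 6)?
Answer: 15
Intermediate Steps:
N(V) = 0
13 + √(N(4) + 4)*(-5 + 6) = 13 + √(0 + 4)*(-5 + 6) = 13 + √4*1 = 13 + 2*1 = 13 + 2 = 15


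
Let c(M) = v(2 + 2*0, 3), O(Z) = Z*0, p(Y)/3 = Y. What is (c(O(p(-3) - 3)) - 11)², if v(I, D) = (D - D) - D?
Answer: 196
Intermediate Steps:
p(Y) = 3*Y
O(Z) = 0
v(I, D) = -D (v(I, D) = 0 - D = -D)
c(M) = -3 (c(M) = -1*3 = -3)
(c(O(p(-3) - 3)) - 11)² = (-3 - 11)² = (-14)² = 196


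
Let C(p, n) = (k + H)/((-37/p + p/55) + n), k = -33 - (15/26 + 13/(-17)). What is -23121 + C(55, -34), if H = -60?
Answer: -18924224399/818584 ≈ -23118.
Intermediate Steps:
k = -14503/442 (k = -33 - (15*(1/26) + 13*(-1/17)) = -33 - (15/26 - 13/17) = -33 - 1*(-83/442) = -33 + 83/442 = -14503/442 ≈ -32.812)
C(p, n) = -41023/(442*(n - 37/p + p/55)) (C(p, n) = (-14503/442 - 60)/((-37/p + p/55) + n) = -41023/(442*((-37/p + p*(1/55)) + n)) = -41023/(442*((-37/p + p/55) + n)) = -41023/(442*(n - 37/p + p/55)))
-23121 + C(55, -34) = -23121 - 2256265*55/(-899470 + 442*55**2 + 24310*(-34)*55) = -23121 - 2256265*55/(-899470 + 442*3025 - 45459700) = -23121 - 2256265*55/(-899470 + 1337050 - 45459700) = -23121 - 2256265*55/(-45022120) = -23121 - 2256265*55*(-1/45022120) = -23121 + 2256265/818584 = -18924224399/818584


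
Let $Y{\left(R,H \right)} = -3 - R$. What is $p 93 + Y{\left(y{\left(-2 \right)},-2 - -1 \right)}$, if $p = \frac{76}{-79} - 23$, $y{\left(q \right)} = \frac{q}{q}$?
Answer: $- \frac{176365}{79} \approx -2232.5$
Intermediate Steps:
$y{\left(q \right)} = 1$
$p = - \frac{1893}{79}$ ($p = 76 \left(- \frac{1}{79}\right) - 23 = - \frac{76}{79} - 23 = - \frac{1893}{79} \approx -23.962$)
$p 93 + Y{\left(y{\left(-2 \right)},-2 - -1 \right)} = \left(- \frac{1893}{79}\right) 93 - 4 = - \frac{176049}{79} - 4 = - \frac{176365}{79}$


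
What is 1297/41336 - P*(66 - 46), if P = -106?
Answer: 87633617/41336 ≈ 2120.0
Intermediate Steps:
1297/41336 - P*(66 - 46) = 1297/41336 - (-106)*(66 - 46) = 1297*(1/41336) - (-106)*20 = 1297/41336 - 1*(-2120) = 1297/41336 + 2120 = 87633617/41336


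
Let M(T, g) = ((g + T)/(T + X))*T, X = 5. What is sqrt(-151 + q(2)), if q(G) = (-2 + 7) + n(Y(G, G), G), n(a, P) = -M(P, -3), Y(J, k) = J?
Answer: 2*I*sqrt(1785)/7 ≈ 12.071*I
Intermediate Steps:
M(T, g) = T*(T + g)/(5 + T) (M(T, g) = ((g + T)/(T + 5))*T = ((T + g)/(5 + T))*T = T*(T + g)/(5 + T))
n(a, P) = -P*(-3 + P)/(5 + P) (n(a, P) = -P*(P - 3)/(5 + P) = -P*(-3 + P)/(5 + P))
q(G) = 5 + G*(3 - G)/(5 + G) (q(G) = (-2 + 7) + G*(3 - G)/(5 + G) = 5 + G*(3 - G)/(5 + G))
sqrt(-151 + q(2)) = sqrt(-151 + (25 - 1*2**2 + 8*2)/(5 + 2)) = sqrt(-151 + (25 - 1*4 + 16)/7) = sqrt(-151 + (25 - 4 + 16)/7) = sqrt(-151 + (1/7)*37) = sqrt(-151 + 37/7) = sqrt(-1020/7) = 2*I*sqrt(1785)/7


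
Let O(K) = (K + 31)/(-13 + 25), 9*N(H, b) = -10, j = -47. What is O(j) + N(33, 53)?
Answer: -22/9 ≈ -2.4444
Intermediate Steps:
N(H, b) = -10/9 (N(H, b) = (1/9)*(-10) = -10/9)
O(K) = 31/12 + K/12 (O(K) = (31 + K)/12 = (31 + K)*(1/12) = 31/12 + K/12)
O(j) + N(33, 53) = (31/12 + (1/12)*(-47)) - 10/9 = (31/12 - 47/12) - 10/9 = -4/3 - 10/9 = -22/9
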